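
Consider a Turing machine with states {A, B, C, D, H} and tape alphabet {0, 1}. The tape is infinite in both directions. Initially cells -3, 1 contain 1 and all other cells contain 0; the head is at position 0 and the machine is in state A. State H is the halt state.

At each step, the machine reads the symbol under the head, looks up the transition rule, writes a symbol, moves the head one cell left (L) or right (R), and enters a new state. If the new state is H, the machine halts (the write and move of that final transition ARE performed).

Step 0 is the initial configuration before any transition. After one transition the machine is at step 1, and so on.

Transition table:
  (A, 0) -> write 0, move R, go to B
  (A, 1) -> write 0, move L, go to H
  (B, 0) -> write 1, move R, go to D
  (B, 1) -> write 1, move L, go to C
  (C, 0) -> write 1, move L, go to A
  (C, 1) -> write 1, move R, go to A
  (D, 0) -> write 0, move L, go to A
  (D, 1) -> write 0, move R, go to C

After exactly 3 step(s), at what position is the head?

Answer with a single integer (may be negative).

Step 1: in state A at pos 0, read 0 -> (A,0)->write 0,move R,goto B. Now: state=B, head=1, tape[-4..2]=0100010 (head:      ^)
Step 2: in state B at pos 1, read 1 -> (B,1)->write 1,move L,goto C. Now: state=C, head=0, tape[-4..2]=0100010 (head:     ^)
Step 3: in state C at pos 0, read 0 -> (C,0)->write 1,move L,goto A. Now: state=A, head=-1, tape[-4..2]=0100110 (head:    ^)

Answer: -1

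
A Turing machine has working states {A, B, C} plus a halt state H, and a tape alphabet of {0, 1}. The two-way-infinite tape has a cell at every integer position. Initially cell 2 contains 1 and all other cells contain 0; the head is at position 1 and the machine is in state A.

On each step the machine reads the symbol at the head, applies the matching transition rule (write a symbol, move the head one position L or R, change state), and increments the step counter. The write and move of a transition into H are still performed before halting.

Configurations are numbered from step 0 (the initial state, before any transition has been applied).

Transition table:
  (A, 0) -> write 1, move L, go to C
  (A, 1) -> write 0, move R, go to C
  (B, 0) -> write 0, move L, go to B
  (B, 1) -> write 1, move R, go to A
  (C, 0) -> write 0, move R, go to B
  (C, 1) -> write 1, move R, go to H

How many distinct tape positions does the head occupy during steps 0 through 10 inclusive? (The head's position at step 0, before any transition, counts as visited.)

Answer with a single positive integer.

Answer: 5

Derivation:
Step 1: in state A at pos 1, read 0 -> (A,0)->write 1,move L,goto C. Now: state=C, head=0, tape[-1..3]=00110 (head:  ^)
Step 2: in state C at pos 0, read 0 -> (C,0)->write 0,move R,goto B. Now: state=B, head=1, tape[-1..3]=00110 (head:   ^)
Step 3: in state B at pos 1, read 1 -> (B,1)->write 1,move R,goto A. Now: state=A, head=2, tape[-1..3]=00110 (head:    ^)
Step 4: in state A at pos 2, read 1 -> (A,1)->write 0,move R,goto C. Now: state=C, head=3, tape[-1..4]=001000 (head:     ^)
Step 5: in state C at pos 3, read 0 -> (C,0)->write 0,move R,goto B. Now: state=B, head=4, tape[-1..5]=0010000 (head:      ^)
Step 6: in state B at pos 4, read 0 -> (B,0)->write 0,move L,goto B. Now: state=B, head=3, tape[-1..5]=0010000 (head:     ^)
Step 7: in state B at pos 3, read 0 -> (B,0)->write 0,move L,goto B. Now: state=B, head=2, tape[-1..5]=0010000 (head:    ^)
Step 8: in state B at pos 2, read 0 -> (B,0)->write 0,move L,goto B. Now: state=B, head=1, tape[-1..5]=0010000 (head:   ^)
Step 9: in state B at pos 1, read 1 -> (B,1)->write 1,move R,goto A. Now: state=A, head=2, tape[-1..5]=0010000 (head:    ^)
Step 10: in state A at pos 2, read 0 -> (A,0)->write 1,move L,goto C. Now: state=C, head=1, tape[-1..5]=0011000 (head:   ^)
Head positions at steps 0..10: starting at 1, distinct positions visited = {0, 1, 2, 3, 4} -> 5 position(s)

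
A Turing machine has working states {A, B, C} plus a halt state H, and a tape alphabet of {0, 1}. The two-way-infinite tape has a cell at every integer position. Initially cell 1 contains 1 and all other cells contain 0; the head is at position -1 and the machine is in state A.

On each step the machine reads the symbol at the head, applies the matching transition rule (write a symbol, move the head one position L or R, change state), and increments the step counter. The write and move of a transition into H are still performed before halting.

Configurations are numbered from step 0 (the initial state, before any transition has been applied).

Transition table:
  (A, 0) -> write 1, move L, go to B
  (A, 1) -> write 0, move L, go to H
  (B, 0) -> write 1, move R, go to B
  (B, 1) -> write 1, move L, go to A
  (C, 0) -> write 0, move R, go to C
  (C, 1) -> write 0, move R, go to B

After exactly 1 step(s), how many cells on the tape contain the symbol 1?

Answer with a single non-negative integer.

Step 1: in state A at pos -1, read 0 -> (A,0)->write 1,move L,goto B. Now: state=B, head=-2, tape[-3..2]=001010 (head:  ^)
Cells containing 1 after step 1: {-1, 1} -> 2 cell(s)

Answer: 2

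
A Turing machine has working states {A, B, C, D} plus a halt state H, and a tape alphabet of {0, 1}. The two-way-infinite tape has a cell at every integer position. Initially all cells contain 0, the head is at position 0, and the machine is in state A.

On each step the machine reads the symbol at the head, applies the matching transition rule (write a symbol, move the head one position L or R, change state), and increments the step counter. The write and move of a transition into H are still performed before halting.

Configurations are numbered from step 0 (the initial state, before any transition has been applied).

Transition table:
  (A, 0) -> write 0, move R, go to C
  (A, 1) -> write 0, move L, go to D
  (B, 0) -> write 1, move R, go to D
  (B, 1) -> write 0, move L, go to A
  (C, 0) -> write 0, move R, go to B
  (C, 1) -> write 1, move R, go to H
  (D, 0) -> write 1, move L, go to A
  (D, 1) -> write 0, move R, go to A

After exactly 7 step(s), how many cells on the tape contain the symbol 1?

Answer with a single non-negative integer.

Step 1: in state A at pos 0, read 0 -> (A,0)->write 0,move R,goto C. Now: state=C, head=1, tape[-1..2]=0000 (head:   ^)
Step 2: in state C at pos 1, read 0 -> (C,0)->write 0,move R,goto B. Now: state=B, head=2, tape[-1..3]=00000 (head:    ^)
Step 3: in state B at pos 2, read 0 -> (B,0)->write 1,move R,goto D. Now: state=D, head=3, tape[-1..4]=000100 (head:     ^)
Step 4: in state D at pos 3, read 0 -> (D,0)->write 1,move L,goto A. Now: state=A, head=2, tape[-1..4]=000110 (head:    ^)
Step 5: in state A at pos 2, read 1 -> (A,1)->write 0,move L,goto D. Now: state=D, head=1, tape[-1..4]=000010 (head:   ^)
Step 6: in state D at pos 1, read 0 -> (D,0)->write 1,move L,goto A. Now: state=A, head=0, tape[-1..4]=001010 (head:  ^)
Step 7: in state A at pos 0, read 0 -> (A,0)->write 0,move R,goto C. Now: state=C, head=1, tape[-1..4]=001010 (head:   ^)
Cells containing 1 after step 7: {1, 3} -> 2 cell(s)

Answer: 2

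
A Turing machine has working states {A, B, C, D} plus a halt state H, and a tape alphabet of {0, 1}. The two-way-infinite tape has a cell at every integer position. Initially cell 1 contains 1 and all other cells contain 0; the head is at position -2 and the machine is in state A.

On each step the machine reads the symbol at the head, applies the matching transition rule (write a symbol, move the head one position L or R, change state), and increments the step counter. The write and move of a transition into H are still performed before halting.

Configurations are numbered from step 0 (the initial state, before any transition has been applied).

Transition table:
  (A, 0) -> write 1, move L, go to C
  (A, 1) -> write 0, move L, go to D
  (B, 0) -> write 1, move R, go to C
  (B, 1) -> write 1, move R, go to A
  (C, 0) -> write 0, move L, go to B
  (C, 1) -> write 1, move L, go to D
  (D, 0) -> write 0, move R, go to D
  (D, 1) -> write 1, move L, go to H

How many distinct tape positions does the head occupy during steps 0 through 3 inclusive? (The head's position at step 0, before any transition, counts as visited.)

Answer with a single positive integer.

Answer: 3

Derivation:
Step 1: in state A at pos -2, read 0 -> (A,0)->write 1,move L,goto C. Now: state=C, head=-3, tape[-4..2]=0010010 (head:  ^)
Step 2: in state C at pos -3, read 0 -> (C,0)->write 0,move L,goto B. Now: state=B, head=-4, tape[-5..2]=00010010 (head:  ^)
Step 3: in state B at pos -4, read 0 -> (B,0)->write 1,move R,goto C. Now: state=C, head=-3, tape[-5..2]=01010010 (head:   ^)
Head positions at steps 0..3: starting at -2, distinct positions visited = {-4, -3, -2} -> 3 position(s)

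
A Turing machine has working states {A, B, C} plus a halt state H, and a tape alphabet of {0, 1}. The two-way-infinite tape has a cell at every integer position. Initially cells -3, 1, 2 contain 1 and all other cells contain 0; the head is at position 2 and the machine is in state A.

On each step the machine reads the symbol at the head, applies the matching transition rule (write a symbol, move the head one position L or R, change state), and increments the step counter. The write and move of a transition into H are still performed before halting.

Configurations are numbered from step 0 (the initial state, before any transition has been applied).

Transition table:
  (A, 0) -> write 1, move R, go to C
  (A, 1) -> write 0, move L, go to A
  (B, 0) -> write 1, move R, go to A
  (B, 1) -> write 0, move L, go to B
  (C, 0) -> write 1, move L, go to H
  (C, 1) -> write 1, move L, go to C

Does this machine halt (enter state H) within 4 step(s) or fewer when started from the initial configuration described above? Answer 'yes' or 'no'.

Step 1: in state A at pos 2, read 1 -> (A,1)->write 0,move L,goto A. Now: state=A, head=1, tape[-4..3]=01000100 (head:      ^)
Step 2: in state A at pos 1, read 1 -> (A,1)->write 0,move L,goto A. Now: state=A, head=0, tape[-4..3]=01000000 (head:     ^)
Step 3: in state A at pos 0, read 0 -> (A,0)->write 1,move R,goto C. Now: state=C, head=1, tape[-4..3]=01001000 (head:      ^)
Step 4: in state C at pos 1, read 0 -> (C,0)->write 1,move L,goto H. Now: state=H, head=0, tape[-4..3]=01001100 (head:     ^)
State H reached at step 4; 4 <= 4 -> yes

Answer: yes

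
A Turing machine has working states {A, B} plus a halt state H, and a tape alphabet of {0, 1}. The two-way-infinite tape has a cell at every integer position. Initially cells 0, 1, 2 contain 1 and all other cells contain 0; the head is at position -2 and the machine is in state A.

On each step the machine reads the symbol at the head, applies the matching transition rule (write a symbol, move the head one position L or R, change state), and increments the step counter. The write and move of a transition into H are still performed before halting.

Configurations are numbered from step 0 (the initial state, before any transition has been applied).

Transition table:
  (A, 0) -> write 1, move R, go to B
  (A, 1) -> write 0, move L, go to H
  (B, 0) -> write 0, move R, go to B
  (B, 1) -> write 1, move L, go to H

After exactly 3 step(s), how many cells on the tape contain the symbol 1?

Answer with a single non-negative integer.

Answer: 4

Derivation:
Step 1: in state A at pos -2, read 0 -> (A,0)->write 1,move R,goto B. Now: state=B, head=-1, tape[-3..3]=0101110 (head:   ^)
Step 2: in state B at pos -1, read 0 -> (B,0)->write 0,move R,goto B. Now: state=B, head=0, tape[-3..3]=0101110 (head:    ^)
Step 3: in state B at pos 0, read 1 -> (B,1)->write 1,move L,goto H. Now: state=H, head=-1, tape[-3..3]=0101110 (head:   ^)
Cells containing 1 after step 3: {-2, 0, 1, 2} -> 4 cell(s)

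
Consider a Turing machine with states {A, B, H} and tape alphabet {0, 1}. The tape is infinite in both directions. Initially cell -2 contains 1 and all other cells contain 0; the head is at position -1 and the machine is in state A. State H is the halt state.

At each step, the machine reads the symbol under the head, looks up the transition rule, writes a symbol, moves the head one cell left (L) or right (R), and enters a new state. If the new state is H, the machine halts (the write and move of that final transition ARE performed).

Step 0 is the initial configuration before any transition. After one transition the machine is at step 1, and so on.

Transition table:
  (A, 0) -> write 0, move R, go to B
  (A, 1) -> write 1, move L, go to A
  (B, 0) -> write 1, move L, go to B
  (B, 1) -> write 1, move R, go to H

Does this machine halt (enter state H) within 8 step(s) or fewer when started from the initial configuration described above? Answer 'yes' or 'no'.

Answer: yes

Derivation:
Step 1: in state A at pos -1, read 0 -> (A,0)->write 0,move R,goto B. Now: state=B, head=0, tape[-3..1]=01000 (head:    ^)
Step 2: in state B at pos 0, read 0 -> (B,0)->write 1,move L,goto B. Now: state=B, head=-1, tape[-3..1]=01010 (head:   ^)
Step 3: in state B at pos -1, read 0 -> (B,0)->write 1,move L,goto B. Now: state=B, head=-2, tape[-3..1]=01110 (head:  ^)
Step 4: in state B at pos -2, read 1 -> (B,1)->write 1,move R,goto H. Now: state=H, head=-1, tape[-3..1]=01110 (head:   ^)
State H reached at step 4; 4 <= 8 -> yes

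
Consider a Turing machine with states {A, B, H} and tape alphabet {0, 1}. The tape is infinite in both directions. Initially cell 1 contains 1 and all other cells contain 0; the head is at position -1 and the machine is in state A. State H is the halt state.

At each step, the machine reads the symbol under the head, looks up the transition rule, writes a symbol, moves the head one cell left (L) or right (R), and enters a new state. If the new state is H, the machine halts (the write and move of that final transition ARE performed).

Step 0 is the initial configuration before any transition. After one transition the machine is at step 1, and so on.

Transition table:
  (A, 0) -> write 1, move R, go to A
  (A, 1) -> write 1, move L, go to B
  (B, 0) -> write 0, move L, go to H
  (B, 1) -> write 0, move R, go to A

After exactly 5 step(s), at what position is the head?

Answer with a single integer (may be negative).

Step 1: in state A at pos -1, read 0 -> (A,0)->write 1,move R,goto A. Now: state=A, head=0, tape[-2..2]=01010 (head:   ^)
Step 2: in state A at pos 0, read 0 -> (A,0)->write 1,move R,goto A. Now: state=A, head=1, tape[-2..2]=01110 (head:    ^)
Step 3: in state A at pos 1, read 1 -> (A,1)->write 1,move L,goto B. Now: state=B, head=0, tape[-2..2]=01110 (head:   ^)
Step 4: in state B at pos 0, read 1 -> (B,1)->write 0,move R,goto A. Now: state=A, head=1, tape[-2..2]=01010 (head:    ^)
Step 5: in state A at pos 1, read 1 -> (A,1)->write 1,move L,goto B. Now: state=B, head=0, tape[-2..2]=01010 (head:   ^)

Answer: 0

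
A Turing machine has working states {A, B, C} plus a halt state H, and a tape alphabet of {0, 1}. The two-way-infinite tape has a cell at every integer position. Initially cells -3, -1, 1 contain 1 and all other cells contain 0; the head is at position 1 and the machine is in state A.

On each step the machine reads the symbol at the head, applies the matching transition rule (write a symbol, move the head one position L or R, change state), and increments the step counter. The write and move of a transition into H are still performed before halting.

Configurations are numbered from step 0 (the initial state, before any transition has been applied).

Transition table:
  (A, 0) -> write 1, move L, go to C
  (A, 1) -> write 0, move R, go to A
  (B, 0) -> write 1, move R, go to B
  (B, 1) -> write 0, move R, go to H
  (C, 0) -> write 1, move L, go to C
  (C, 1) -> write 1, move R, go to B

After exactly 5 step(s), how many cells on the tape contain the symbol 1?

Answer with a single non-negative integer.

Step 1: in state A at pos 1, read 1 -> (A,1)->write 0,move R,goto A. Now: state=A, head=2, tape[-4..3]=01010000 (head:       ^)
Step 2: in state A at pos 2, read 0 -> (A,0)->write 1,move L,goto C. Now: state=C, head=1, tape[-4..3]=01010010 (head:      ^)
Step 3: in state C at pos 1, read 0 -> (C,0)->write 1,move L,goto C. Now: state=C, head=0, tape[-4..3]=01010110 (head:     ^)
Step 4: in state C at pos 0, read 0 -> (C,0)->write 1,move L,goto C. Now: state=C, head=-1, tape[-4..3]=01011110 (head:    ^)
Step 5: in state C at pos -1, read 1 -> (C,1)->write 1,move R,goto B. Now: state=B, head=0, tape[-4..3]=01011110 (head:     ^)
Cells containing 1 after step 5: {-3, -1, 0, 1, 2} -> 5 cell(s)

Answer: 5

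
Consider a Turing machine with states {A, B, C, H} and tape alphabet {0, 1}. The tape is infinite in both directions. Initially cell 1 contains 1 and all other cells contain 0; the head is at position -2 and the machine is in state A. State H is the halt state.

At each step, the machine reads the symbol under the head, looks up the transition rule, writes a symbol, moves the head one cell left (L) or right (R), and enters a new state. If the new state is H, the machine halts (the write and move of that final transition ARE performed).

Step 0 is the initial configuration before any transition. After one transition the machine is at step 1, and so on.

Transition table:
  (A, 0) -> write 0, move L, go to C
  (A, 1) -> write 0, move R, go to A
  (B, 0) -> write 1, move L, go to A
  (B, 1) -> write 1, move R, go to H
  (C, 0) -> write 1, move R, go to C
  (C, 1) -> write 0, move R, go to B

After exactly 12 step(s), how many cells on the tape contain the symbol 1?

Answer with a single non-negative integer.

Answer: 4

Derivation:
Step 1: in state A at pos -2, read 0 -> (A,0)->write 0,move L,goto C. Now: state=C, head=-3, tape[-4..2]=0000010 (head:  ^)
Step 2: in state C at pos -3, read 0 -> (C,0)->write 1,move R,goto C. Now: state=C, head=-2, tape[-4..2]=0100010 (head:   ^)
Step 3: in state C at pos -2, read 0 -> (C,0)->write 1,move R,goto C. Now: state=C, head=-1, tape[-4..2]=0110010 (head:    ^)
Step 4: in state C at pos -1, read 0 -> (C,0)->write 1,move R,goto C. Now: state=C, head=0, tape[-4..2]=0111010 (head:     ^)
Step 5: in state C at pos 0, read 0 -> (C,0)->write 1,move R,goto C. Now: state=C, head=1, tape[-4..2]=0111110 (head:      ^)
Step 6: in state C at pos 1, read 1 -> (C,1)->write 0,move R,goto B. Now: state=B, head=2, tape[-4..3]=01111000 (head:       ^)
Step 7: in state B at pos 2, read 0 -> (B,0)->write 1,move L,goto A. Now: state=A, head=1, tape[-4..3]=01111010 (head:      ^)
Step 8: in state A at pos 1, read 0 -> (A,0)->write 0,move L,goto C. Now: state=C, head=0, tape[-4..3]=01111010 (head:     ^)
Step 9: in state C at pos 0, read 1 -> (C,1)->write 0,move R,goto B. Now: state=B, head=1, tape[-4..3]=01110010 (head:      ^)
Step 10: in state B at pos 1, read 0 -> (B,0)->write 1,move L,goto A. Now: state=A, head=0, tape[-4..3]=01110110 (head:     ^)
Step 11: in state A at pos 0, read 0 -> (A,0)->write 0,move L,goto C. Now: state=C, head=-1, tape[-4..3]=01110110 (head:    ^)
Step 12: in state C at pos -1, read 1 -> (C,1)->write 0,move R,goto B. Now: state=B, head=0, tape[-4..3]=01100110 (head:     ^)
Cells containing 1 after step 12: {-3, -2, 1, 2} -> 4 cell(s)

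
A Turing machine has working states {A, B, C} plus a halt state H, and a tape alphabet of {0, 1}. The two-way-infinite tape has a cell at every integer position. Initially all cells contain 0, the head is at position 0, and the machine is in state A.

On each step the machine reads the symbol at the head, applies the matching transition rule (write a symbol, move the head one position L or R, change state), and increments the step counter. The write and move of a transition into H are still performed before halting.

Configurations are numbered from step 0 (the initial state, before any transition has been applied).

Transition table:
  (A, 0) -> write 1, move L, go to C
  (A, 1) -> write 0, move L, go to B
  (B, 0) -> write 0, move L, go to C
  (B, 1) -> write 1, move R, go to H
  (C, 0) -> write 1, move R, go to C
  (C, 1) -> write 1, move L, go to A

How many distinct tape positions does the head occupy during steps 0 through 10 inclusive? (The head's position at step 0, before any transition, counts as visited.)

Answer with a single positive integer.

Step 1: in state A at pos 0, read 0 -> (A,0)->write 1,move L,goto C. Now: state=C, head=-1, tape[-2..1]=0010 (head:  ^)
Step 2: in state C at pos -1, read 0 -> (C,0)->write 1,move R,goto C. Now: state=C, head=0, tape[-2..1]=0110 (head:   ^)
Step 3: in state C at pos 0, read 1 -> (C,1)->write 1,move L,goto A. Now: state=A, head=-1, tape[-2..1]=0110 (head:  ^)
Step 4: in state A at pos -1, read 1 -> (A,1)->write 0,move L,goto B. Now: state=B, head=-2, tape[-3..1]=00010 (head:  ^)
Step 5: in state B at pos -2, read 0 -> (B,0)->write 0,move L,goto C. Now: state=C, head=-3, tape[-4..1]=000010 (head:  ^)
Step 6: in state C at pos -3, read 0 -> (C,0)->write 1,move R,goto C. Now: state=C, head=-2, tape[-4..1]=010010 (head:   ^)
Step 7: in state C at pos -2, read 0 -> (C,0)->write 1,move R,goto C. Now: state=C, head=-1, tape[-4..1]=011010 (head:    ^)
Step 8: in state C at pos -1, read 0 -> (C,0)->write 1,move R,goto C. Now: state=C, head=0, tape[-4..1]=011110 (head:     ^)
Step 9: in state C at pos 0, read 1 -> (C,1)->write 1,move L,goto A. Now: state=A, head=-1, tape[-4..1]=011110 (head:    ^)
Step 10: in state A at pos -1, read 1 -> (A,1)->write 0,move L,goto B. Now: state=B, head=-2, tape[-4..1]=011010 (head:   ^)
Head positions at steps 0..10: starting at 0, distinct positions visited = {-3, -2, -1, 0} -> 4 position(s)

Answer: 4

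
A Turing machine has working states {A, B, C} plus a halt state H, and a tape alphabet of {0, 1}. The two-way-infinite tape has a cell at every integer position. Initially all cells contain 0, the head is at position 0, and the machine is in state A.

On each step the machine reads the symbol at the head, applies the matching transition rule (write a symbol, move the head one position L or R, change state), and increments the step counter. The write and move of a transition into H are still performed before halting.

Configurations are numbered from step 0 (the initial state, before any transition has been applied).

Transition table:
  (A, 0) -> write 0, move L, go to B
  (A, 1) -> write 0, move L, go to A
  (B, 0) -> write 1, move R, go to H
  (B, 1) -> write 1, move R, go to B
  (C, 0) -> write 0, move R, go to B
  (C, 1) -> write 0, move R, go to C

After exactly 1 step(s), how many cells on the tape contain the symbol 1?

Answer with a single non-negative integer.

Answer: 0

Derivation:
Step 1: in state A at pos 0, read 0 -> (A,0)->write 0,move L,goto B. Now: state=B, head=-1, tape[-2..1]=0000 (head:  ^)
No cell contains 1 after step 1 -> 0 cell(s)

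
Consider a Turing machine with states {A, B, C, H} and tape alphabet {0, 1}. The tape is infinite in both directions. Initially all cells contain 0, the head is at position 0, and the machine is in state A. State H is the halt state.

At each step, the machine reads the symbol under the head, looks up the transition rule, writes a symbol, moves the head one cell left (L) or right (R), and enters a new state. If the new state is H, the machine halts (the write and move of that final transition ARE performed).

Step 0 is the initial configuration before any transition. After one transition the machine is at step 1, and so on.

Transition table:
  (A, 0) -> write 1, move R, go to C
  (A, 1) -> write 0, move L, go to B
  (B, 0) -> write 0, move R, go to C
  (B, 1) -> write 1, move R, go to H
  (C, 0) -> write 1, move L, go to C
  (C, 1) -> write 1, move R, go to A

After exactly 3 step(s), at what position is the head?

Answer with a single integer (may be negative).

Answer: 1

Derivation:
Step 1: in state A at pos 0, read 0 -> (A,0)->write 1,move R,goto C. Now: state=C, head=1, tape[-1..2]=0100 (head:   ^)
Step 2: in state C at pos 1, read 0 -> (C,0)->write 1,move L,goto C. Now: state=C, head=0, tape[-1..2]=0110 (head:  ^)
Step 3: in state C at pos 0, read 1 -> (C,1)->write 1,move R,goto A. Now: state=A, head=1, tape[-1..2]=0110 (head:   ^)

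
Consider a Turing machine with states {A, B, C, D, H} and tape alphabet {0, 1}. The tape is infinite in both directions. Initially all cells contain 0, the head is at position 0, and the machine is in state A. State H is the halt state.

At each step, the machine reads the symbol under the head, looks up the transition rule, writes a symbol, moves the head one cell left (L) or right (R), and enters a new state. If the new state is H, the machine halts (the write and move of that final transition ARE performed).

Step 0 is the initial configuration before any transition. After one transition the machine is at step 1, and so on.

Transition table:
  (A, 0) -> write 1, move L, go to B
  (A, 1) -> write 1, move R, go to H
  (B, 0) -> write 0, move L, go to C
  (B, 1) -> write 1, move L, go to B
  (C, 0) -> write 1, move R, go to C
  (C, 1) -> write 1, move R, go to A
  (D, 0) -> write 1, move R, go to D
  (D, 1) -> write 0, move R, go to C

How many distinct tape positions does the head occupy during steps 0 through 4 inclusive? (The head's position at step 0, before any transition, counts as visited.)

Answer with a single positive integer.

Step 1: in state A at pos 0, read 0 -> (A,0)->write 1,move L,goto B. Now: state=B, head=-1, tape[-2..1]=0010 (head:  ^)
Step 2: in state B at pos -1, read 0 -> (B,0)->write 0,move L,goto C. Now: state=C, head=-2, tape[-3..1]=00010 (head:  ^)
Step 3: in state C at pos -2, read 0 -> (C,0)->write 1,move R,goto C. Now: state=C, head=-1, tape[-3..1]=01010 (head:   ^)
Step 4: in state C at pos -1, read 0 -> (C,0)->write 1,move R,goto C. Now: state=C, head=0, tape[-3..1]=01110 (head:    ^)
Head positions at steps 0..4: starting at 0, distinct positions visited = {-2, -1, 0} -> 3 position(s)

Answer: 3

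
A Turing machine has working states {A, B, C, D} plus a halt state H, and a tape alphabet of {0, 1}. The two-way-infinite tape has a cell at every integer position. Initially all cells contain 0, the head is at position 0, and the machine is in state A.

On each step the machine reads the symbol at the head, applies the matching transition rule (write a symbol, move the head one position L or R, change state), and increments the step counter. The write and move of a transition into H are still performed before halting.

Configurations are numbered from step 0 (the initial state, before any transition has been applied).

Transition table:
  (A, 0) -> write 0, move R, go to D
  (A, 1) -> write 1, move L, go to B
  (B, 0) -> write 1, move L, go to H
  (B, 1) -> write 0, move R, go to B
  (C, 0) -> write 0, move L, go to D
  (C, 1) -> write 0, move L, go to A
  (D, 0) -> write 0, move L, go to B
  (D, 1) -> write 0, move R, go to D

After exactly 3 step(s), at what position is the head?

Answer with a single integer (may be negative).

Step 1: in state A at pos 0, read 0 -> (A,0)->write 0,move R,goto D. Now: state=D, head=1, tape[-1..2]=0000 (head:   ^)
Step 2: in state D at pos 1, read 0 -> (D,0)->write 0,move L,goto B. Now: state=B, head=0, tape[-1..2]=0000 (head:  ^)
Step 3: in state B at pos 0, read 0 -> (B,0)->write 1,move L,goto H. Now: state=H, head=-1, tape[-2..2]=00100 (head:  ^)

Answer: -1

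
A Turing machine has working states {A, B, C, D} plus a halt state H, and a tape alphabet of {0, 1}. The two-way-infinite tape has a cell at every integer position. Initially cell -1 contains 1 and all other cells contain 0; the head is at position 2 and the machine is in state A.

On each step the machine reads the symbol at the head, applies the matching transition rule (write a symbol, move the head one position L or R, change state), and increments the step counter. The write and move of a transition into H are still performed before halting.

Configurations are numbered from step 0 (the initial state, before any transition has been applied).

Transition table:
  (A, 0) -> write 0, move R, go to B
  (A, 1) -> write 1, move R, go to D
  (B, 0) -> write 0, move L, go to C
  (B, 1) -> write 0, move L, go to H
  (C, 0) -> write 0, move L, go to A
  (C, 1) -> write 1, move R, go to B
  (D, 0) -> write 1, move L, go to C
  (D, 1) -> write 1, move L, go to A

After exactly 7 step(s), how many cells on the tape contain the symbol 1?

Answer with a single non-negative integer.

Step 1: in state A at pos 2, read 0 -> (A,0)->write 0,move R,goto B. Now: state=B, head=3, tape[-2..4]=0100000 (head:      ^)
Step 2: in state B at pos 3, read 0 -> (B,0)->write 0,move L,goto C. Now: state=C, head=2, tape[-2..4]=0100000 (head:     ^)
Step 3: in state C at pos 2, read 0 -> (C,0)->write 0,move L,goto A. Now: state=A, head=1, tape[-2..4]=0100000 (head:    ^)
Step 4: in state A at pos 1, read 0 -> (A,0)->write 0,move R,goto B. Now: state=B, head=2, tape[-2..4]=0100000 (head:     ^)
Step 5: in state B at pos 2, read 0 -> (B,0)->write 0,move L,goto C. Now: state=C, head=1, tape[-2..4]=0100000 (head:    ^)
Step 6: in state C at pos 1, read 0 -> (C,0)->write 0,move L,goto A. Now: state=A, head=0, tape[-2..4]=0100000 (head:   ^)
Step 7: in state A at pos 0, read 0 -> (A,0)->write 0,move R,goto B. Now: state=B, head=1, tape[-2..4]=0100000 (head:    ^)
Cells containing 1 after step 7: {-1} -> 1 cell(s)

Answer: 1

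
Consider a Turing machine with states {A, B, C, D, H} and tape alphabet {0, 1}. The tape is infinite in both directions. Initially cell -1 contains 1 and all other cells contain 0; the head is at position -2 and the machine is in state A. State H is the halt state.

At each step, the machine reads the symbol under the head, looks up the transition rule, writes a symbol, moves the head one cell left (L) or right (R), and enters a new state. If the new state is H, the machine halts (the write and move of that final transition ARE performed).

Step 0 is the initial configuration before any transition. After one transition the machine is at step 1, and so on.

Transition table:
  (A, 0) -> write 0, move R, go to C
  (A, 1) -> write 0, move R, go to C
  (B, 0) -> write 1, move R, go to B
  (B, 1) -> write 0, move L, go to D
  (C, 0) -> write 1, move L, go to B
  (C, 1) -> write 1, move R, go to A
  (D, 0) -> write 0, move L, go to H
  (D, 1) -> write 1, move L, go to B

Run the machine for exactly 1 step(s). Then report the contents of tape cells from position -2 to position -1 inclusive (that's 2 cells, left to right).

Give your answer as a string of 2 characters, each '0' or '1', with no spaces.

Step 1: in state A at pos -2, read 0 -> (A,0)->write 0,move R,goto C. Now: state=C, head=-1, tape[-3..0]=0010 (head:   ^)

Answer: 01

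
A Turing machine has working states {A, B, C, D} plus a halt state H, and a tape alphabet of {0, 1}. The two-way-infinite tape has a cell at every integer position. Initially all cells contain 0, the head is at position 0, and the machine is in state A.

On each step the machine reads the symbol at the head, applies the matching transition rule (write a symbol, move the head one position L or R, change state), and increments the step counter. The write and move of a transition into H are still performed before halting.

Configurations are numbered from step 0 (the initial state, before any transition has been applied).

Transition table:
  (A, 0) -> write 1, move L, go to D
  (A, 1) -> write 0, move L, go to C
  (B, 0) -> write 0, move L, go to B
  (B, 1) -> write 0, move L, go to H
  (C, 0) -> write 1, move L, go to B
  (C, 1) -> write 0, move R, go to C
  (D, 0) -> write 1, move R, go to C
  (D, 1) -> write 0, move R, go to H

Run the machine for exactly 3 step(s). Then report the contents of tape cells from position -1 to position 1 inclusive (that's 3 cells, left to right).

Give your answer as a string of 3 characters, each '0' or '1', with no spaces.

Answer: 100

Derivation:
Step 1: in state A at pos 0, read 0 -> (A,0)->write 1,move L,goto D. Now: state=D, head=-1, tape[-2..1]=0010 (head:  ^)
Step 2: in state D at pos -1, read 0 -> (D,0)->write 1,move R,goto C. Now: state=C, head=0, tape[-2..1]=0110 (head:   ^)
Step 3: in state C at pos 0, read 1 -> (C,1)->write 0,move R,goto C. Now: state=C, head=1, tape[-2..2]=01000 (head:    ^)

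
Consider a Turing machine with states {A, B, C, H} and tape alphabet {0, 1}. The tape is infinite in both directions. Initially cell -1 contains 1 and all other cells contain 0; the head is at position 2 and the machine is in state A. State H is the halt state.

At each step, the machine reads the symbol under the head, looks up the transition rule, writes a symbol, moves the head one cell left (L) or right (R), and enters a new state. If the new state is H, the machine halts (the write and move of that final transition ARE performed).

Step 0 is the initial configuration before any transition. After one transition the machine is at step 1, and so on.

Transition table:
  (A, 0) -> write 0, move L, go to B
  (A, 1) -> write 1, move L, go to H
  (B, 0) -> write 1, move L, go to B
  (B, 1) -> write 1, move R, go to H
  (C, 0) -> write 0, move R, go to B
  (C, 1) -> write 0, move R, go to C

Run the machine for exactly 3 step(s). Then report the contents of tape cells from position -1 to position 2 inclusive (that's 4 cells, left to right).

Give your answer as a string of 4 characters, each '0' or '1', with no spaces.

Answer: 1110

Derivation:
Step 1: in state A at pos 2, read 0 -> (A,0)->write 0,move L,goto B. Now: state=B, head=1, tape[-2..3]=010000 (head:    ^)
Step 2: in state B at pos 1, read 0 -> (B,0)->write 1,move L,goto B. Now: state=B, head=0, tape[-2..3]=010100 (head:   ^)
Step 3: in state B at pos 0, read 0 -> (B,0)->write 1,move L,goto B. Now: state=B, head=-1, tape[-2..3]=011100 (head:  ^)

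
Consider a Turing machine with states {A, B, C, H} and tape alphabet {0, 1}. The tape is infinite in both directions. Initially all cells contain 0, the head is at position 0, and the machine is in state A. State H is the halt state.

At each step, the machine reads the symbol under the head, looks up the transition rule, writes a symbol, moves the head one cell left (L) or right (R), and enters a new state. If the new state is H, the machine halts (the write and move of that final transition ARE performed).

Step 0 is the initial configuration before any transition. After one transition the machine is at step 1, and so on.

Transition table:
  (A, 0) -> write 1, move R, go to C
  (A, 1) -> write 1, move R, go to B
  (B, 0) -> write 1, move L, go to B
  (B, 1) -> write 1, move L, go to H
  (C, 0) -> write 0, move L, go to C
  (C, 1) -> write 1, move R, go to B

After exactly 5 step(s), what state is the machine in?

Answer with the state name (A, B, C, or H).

Answer: H

Derivation:
Step 1: in state A at pos 0, read 0 -> (A,0)->write 1,move R,goto C. Now: state=C, head=1, tape[-1..2]=0100 (head:   ^)
Step 2: in state C at pos 1, read 0 -> (C,0)->write 0,move L,goto C. Now: state=C, head=0, tape[-1..2]=0100 (head:  ^)
Step 3: in state C at pos 0, read 1 -> (C,1)->write 1,move R,goto B. Now: state=B, head=1, tape[-1..2]=0100 (head:   ^)
Step 4: in state B at pos 1, read 0 -> (B,0)->write 1,move L,goto B. Now: state=B, head=0, tape[-1..2]=0110 (head:  ^)
Step 5: in state B at pos 0, read 1 -> (B,1)->write 1,move L,goto H. Now: state=H, head=-1, tape[-2..2]=00110 (head:  ^)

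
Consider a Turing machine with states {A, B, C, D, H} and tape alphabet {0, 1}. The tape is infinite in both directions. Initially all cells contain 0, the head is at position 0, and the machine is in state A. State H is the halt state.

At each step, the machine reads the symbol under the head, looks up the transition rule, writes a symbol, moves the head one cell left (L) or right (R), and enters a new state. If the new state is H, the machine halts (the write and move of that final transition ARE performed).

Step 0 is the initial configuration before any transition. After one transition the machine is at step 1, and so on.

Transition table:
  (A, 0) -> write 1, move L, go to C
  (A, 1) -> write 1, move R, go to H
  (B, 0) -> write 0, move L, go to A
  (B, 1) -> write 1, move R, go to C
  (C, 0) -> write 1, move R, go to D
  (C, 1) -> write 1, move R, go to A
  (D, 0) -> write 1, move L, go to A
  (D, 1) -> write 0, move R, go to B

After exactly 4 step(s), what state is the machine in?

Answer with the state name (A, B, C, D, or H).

Answer: A

Derivation:
Step 1: in state A at pos 0, read 0 -> (A,0)->write 1,move L,goto C. Now: state=C, head=-1, tape[-2..1]=0010 (head:  ^)
Step 2: in state C at pos -1, read 0 -> (C,0)->write 1,move R,goto D. Now: state=D, head=0, tape[-2..1]=0110 (head:   ^)
Step 3: in state D at pos 0, read 1 -> (D,1)->write 0,move R,goto B. Now: state=B, head=1, tape[-2..2]=01000 (head:    ^)
Step 4: in state B at pos 1, read 0 -> (B,0)->write 0,move L,goto A. Now: state=A, head=0, tape[-2..2]=01000 (head:   ^)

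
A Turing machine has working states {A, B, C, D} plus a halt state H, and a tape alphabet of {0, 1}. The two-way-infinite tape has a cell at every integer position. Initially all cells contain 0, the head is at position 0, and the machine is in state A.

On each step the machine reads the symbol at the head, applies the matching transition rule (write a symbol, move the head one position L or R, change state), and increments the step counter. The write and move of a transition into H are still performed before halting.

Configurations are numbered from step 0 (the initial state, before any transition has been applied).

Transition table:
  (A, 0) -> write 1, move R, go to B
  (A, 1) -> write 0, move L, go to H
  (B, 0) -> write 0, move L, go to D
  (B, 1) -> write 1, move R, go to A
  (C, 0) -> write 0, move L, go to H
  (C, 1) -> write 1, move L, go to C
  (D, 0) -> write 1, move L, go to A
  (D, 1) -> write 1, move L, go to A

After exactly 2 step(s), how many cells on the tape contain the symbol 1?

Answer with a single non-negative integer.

Answer: 1

Derivation:
Step 1: in state A at pos 0, read 0 -> (A,0)->write 1,move R,goto B. Now: state=B, head=1, tape[-1..2]=0100 (head:   ^)
Step 2: in state B at pos 1, read 0 -> (B,0)->write 0,move L,goto D. Now: state=D, head=0, tape[-1..2]=0100 (head:  ^)
Cells containing 1 after step 2: {0} -> 1 cell(s)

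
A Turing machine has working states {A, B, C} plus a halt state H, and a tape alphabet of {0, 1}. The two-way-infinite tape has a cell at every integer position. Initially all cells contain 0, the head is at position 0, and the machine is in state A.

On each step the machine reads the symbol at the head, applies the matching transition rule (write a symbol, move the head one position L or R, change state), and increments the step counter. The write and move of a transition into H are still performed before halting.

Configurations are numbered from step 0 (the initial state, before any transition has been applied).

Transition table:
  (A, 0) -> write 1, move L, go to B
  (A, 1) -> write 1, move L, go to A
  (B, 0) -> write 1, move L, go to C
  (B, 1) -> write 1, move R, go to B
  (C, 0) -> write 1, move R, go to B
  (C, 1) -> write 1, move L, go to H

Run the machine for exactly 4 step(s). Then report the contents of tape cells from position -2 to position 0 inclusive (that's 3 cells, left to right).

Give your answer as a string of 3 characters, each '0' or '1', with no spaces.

Answer: 111

Derivation:
Step 1: in state A at pos 0, read 0 -> (A,0)->write 1,move L,goto B. Now: state=B, head=-1, tape[-2..1]=0010 (head:  ^)
Step 2: in state B at pos -1, read 0 -> (B,0)->write 1,move L,goto C. Now: state=C, head=-2, tape[-3..1]=00110 (head:  ^)
Step 3: in state C at pos -2, read 0 -> (C,0)->write 1,move R,goto B. Now: state=B, head=-1, tape[-3..1]=01110 (head:   ^)
Step 4: in state B at pos -1, read 1 -> (B,1)->write 1,move R,goto B. Now: state=B, head=0, tape[-3..1]=01110 (head:    ^)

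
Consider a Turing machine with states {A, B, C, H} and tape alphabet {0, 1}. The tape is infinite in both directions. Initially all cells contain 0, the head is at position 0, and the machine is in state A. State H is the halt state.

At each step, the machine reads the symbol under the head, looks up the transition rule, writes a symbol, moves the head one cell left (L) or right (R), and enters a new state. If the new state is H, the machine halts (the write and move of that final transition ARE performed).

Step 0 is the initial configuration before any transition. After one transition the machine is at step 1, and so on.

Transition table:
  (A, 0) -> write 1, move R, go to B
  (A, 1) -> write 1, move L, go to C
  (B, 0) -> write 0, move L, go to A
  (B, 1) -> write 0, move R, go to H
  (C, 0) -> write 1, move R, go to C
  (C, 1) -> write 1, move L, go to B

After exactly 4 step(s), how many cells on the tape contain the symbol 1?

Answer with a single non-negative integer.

Answer: 2

Derivation:
Step 1: in state A at pos 0, read 0 -> (A,0)->write 1,move R,goto B. Now: state=B, head=1, tape[-1..2]=0100 (head:   ^)
Step 2: in state B at pos 1, read 0 -> (B,0)->write 0,move L,goto A. Now: state=A, head=0, tape[-1..2]=0100 (head:  ^)
Step 3: in state A at pos 0, read 1 -> (A,1)->write 1,move L,goto C. Now: state=C, head=-1, tape[-2..2]=00100 (head:  ^)
Step 4: in state C at pos -1, read 0 -> (C,0)->write 1,move R,goto C. Now: state=C, head=0, tape[-2..2]=01100 (head:   ^)
Cells containing 1 after step 4: {-1, 0} -> 2 cell(s)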